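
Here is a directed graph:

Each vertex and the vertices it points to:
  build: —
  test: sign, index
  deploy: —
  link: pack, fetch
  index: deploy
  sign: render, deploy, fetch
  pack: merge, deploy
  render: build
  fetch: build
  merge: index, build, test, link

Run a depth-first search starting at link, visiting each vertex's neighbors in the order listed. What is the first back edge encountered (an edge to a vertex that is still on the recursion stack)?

DFS from link (visiting each vertex's neighbors in the order listed); mark gray on enter, black on exit:
link gray
  pack gray
    merge gray
      index gray
        deploy gray
        deploy black
      index black
      build gray
      build black
      test gray
        sign gray
          render gray
            render→build: build black — skip
          render black
          sign→deploy: deploy black — skip
          fetch gray
            fetch→build: build black — skip
          fetch black
        sign black
        test→index: index black — skip
      test black
      merge→link: link is gray → back edge
First back edge: merge → link.

merge→link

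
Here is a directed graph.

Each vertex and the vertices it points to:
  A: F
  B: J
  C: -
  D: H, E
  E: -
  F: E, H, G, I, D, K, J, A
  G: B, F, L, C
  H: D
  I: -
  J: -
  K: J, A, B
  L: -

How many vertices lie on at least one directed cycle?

A vertex is on a directed cycle iff it belongs to a strongly connected component of size ≥ 2 (or has a self-loop).
The vertices on cycles are {A, D, F, G, H, K} — 6 in total.

6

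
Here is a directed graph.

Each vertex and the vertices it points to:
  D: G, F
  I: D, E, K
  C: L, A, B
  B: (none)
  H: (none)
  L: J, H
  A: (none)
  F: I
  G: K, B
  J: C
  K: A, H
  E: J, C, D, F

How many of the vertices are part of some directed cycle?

A vertex is on a directed cycle iff it belongs to a strongly connected component of size ≥ 2 (or has a self-loop).
The vertices on cycles are {C, D, E, F, I, J, L} — 7 in total.

7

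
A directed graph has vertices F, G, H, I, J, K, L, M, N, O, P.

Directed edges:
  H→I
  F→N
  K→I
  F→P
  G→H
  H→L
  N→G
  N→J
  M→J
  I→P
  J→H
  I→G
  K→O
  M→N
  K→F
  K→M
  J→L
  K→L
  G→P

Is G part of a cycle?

G is on a cycle iff G can reach itself via ≥1 edge.
G → H → I → G — yes.

Yes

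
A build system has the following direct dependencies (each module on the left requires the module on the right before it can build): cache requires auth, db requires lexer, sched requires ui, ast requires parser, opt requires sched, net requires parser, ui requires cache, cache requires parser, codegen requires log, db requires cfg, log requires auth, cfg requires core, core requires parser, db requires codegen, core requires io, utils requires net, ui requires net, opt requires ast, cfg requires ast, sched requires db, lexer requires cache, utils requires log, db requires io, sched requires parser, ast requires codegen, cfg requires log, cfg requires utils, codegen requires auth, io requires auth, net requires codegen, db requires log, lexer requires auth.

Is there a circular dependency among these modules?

DFS with white/gray/black marking, starting from parser:
parser gray
parser black
sched gray
  db gray
    codegen gray
      auth gray
      auth black
      log gray
        log→auth: auth black — skip
      log black
    codegen black
    io gray
      io→auth: auth black — skip
    io black
    lexer gray
      lexer→auth: auth black — skip
      cache gray
        cache→parser: parser black — skip
        cache→auth: auth black — skip
      cache black
    lexer black
    cfg gray
      cfg→log: log black — skip
      ast gray
        ast→parser: parser black — skip
        ast→codegen: codegen black — skip
      ast black
      utils gray
        net gray
          net→parser: parser black — skip
          net→codegen: codegen black — skip
        net black
        utils→log: log black — skip
      utils black
      core gray
        core→io: io black — skip
        core→parser: parser black — skip
      core black
    cfg black
    db→log: log black — skip
  db black
  ui gray
    ui→cache: cache black — skip
    ui→net: net black — skip
  ui black
  sched→parser: parser black — skip
sched black
opt gray
  opt→sched: sched black — skip
  opt→ast: ast black — skip
opt black
Every edge goes to a white or black vertex — no back edge, so the graph is acyclic.

No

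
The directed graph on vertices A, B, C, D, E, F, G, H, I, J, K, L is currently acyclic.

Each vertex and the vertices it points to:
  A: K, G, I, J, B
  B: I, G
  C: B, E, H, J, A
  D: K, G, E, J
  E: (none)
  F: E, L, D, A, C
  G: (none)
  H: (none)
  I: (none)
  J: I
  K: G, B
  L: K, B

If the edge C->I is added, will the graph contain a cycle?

Adding C→I creates a cycle iff I can already reach C.
Explore from I: no path reaches C. The graph stays acyclic.

No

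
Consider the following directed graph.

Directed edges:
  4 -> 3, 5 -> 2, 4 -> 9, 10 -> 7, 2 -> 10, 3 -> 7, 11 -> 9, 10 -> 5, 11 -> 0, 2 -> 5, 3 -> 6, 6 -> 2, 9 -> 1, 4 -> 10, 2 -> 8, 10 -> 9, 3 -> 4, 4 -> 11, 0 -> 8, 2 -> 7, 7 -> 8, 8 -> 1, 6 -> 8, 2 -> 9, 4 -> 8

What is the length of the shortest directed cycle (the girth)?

2

For each vertex v, BFS finds the shortest path from v back to v.
The shortest such closed walk is 3 → 4 → 3, length 2.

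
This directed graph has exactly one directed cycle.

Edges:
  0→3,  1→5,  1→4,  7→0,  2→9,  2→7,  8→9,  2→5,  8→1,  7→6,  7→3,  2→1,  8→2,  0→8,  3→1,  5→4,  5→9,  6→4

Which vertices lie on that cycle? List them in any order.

0, 2, 7, 8

DFS with gray/black marking from 7:
7 gray
  6 gray
    4 gray
    4 black
  6 black
  3 gray
    1 gray
      1→4: 4 black — skip
      5 gray
        9 gray
        9 black
        5→4: 4 black — skip
      5 black
    1 black
  3 black
  0 gray
    8 gray
      8→9: 9 black — skip
      2 gray
        2→9: 9 black — skip
        2→5: 5 black — skip
        2→7: 7 is gray → back edge
Back edge closes the cycle 7 → 0 → 8 → 2 → 7; its vertices are {0, 2, 7, 8}.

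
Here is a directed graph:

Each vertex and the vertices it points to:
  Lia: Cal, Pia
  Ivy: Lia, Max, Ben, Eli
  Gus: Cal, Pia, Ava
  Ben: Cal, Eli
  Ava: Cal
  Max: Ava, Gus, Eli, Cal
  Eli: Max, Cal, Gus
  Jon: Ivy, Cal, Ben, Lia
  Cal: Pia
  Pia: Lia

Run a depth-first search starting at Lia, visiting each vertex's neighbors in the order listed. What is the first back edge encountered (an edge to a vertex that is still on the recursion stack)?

DFS from Lia (visiting each vertex's neighbors in the order listed); mark gray on enter, black on exit:
Lia gray
  Cal gray
    Pia gray
      Pia→Lia: Lia is gray → back edge
First back edge: Pia → Lia.

Pia→Lia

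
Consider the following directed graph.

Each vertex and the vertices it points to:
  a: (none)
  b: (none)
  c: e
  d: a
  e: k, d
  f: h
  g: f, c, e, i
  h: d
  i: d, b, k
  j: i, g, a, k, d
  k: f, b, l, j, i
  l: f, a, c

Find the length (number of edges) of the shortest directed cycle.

For each vertex v, BFS finds the shortest path from v back to v.
The shortest such closed walk is k → j → k, length 2.

2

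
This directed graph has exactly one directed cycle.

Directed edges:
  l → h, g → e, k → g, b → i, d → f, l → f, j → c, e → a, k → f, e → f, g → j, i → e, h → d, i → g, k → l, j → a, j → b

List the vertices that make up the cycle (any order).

DFS with gray/black marking from g:
g gray
  e gray
    f gray
    f black
    a gray
    a black
  e black
  j gray
    c gray
    c black
    b gray
      i gray
        i→e: e black — skip
        i→g: g is gray → back edge
Back edge closes the cycle g → j → b → i → g; its vertices are {b, g, i, j}.

b, g, i, j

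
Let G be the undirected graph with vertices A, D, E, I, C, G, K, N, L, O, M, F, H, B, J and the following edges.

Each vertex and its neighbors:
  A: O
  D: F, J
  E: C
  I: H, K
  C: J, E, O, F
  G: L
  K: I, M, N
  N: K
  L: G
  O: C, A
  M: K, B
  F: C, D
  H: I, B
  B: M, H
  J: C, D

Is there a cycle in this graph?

Yes

DFS, tracking each vertex's parent; an edge to a visited non-parent vertex closes a cycle.
Start from J:
visit J (parent –)
  visit C (parent J)
    C–J: parent, skip
    visit E (parent C)
      E–C: parent, skip
    visit O (parent C)
      O–C: parent, skip
      visit A (parent O)
        A–O: parent, skip
    visit F (parent C)
      F–C: parent, skip
      visit D (parent F)
        D–F: parent, skip
        D–J: J visited and ≠ parent → cycle
Cycle: J – C – F – D – J.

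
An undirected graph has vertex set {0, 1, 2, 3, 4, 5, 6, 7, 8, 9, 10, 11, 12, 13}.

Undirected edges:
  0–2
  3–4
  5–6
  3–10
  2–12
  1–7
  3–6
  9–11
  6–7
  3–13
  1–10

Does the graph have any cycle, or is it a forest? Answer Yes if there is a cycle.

DFS, tracking each vertex's parent; an edge to a visited non-parent vertex closes a cycle.
Start from 10:
visit 10 (parent –)
  visit 3 (parent 10)
    visit 6 (parent 3)
      visit 7 (parent 6)
        visit 1 (parent 7)
          1–7: parent, skip
          1–10: 10 visited and ≠ parent → cycle
Cycle: 10 – 3 – 6 – 7 – 1 – 10.

Yes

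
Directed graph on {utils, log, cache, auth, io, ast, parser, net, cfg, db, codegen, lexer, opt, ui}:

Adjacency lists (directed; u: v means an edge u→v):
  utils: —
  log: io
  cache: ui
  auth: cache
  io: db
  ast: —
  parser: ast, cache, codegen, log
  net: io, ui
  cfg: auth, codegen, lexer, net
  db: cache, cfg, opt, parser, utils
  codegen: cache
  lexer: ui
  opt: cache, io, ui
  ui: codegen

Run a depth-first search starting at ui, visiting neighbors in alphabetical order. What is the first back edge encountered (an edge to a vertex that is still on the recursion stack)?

DFS from ui (visiting neighbors in alphabetical order); mark gray on enter, black on exit:
ui gray
  codegen gray
    cache gray
      cache→ui: ui is gray → back edge
First back edge: cache → ui.

cache->ui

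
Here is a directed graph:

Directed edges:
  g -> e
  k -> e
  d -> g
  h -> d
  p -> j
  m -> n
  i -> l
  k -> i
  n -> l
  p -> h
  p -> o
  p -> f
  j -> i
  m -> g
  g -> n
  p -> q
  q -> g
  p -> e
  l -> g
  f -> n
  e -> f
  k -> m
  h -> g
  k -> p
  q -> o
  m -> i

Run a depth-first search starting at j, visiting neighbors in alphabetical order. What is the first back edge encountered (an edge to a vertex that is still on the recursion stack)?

n→l

DFS from j (visiting neighbors in alphabetical order); mark gray on enter, black on exit:
j gray
  i gray
    l gray
      g gray
        e gray
          f gray
            n gray
              n→l: l is gray → back edge
First back edge: n → l.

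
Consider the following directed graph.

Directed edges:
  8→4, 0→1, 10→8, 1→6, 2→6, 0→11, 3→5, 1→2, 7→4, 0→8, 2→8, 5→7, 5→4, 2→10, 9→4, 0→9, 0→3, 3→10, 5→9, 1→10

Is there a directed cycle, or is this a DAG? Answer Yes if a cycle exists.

DFS with white/gray/black marking, starting from 3:
3 gray
  5 gray
    7 gray
      4 gray
      4 black
    7 black
    9 gray
      9→4: 4 black — skip
    9 black
    5→4: 4 black — skip
  5 black
  10 gray
    8 gray
      8→4: 4 black — skip
    8 black
  10 black
3 black
0 gray
  0→8: 8 black — skip
  11 gray
  11 black
  0→9: 9 black — skip
  0→3: 3 black — skip
  1 gray
    6 gray
    6 black
    1→10: 10 black — skip
    2 gray
      2→8: 8 black — skip
      2→6: 6 black — skip
      2→10: 10 black — skip
    2 black
  1 black
0 black
Every edge goes to a white or black vertex — no back edge, so the graph is acyclic.

No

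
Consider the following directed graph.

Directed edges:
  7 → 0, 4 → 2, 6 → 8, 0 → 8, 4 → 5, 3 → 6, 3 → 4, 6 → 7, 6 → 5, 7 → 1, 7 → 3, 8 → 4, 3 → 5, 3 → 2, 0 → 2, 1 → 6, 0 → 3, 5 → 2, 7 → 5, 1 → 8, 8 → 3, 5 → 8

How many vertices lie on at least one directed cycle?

8

A vertex is on a directed cycle iff it belongs to a strongly connected component of size ≥ 2 (or has a self-loop).
The vertices on cycles are {0, 1, 3, 4, 5, 6, 7, 8} — 8 in total.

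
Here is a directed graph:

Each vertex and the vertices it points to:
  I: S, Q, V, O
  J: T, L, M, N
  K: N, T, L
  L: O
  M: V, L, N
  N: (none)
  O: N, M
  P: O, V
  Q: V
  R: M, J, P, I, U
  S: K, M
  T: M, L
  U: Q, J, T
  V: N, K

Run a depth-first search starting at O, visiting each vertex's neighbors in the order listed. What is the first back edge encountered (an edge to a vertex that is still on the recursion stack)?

T→M

DFS from O (visiting each vertex's neighbors in the order listed); mark gray on enter, black on exit:
O gray
  N gray
  N black
  M gray
    V gray
      V→N: N black — skip
      K gray
        K→N: N black — skip
        T gray
          T→M: M is gray → back edge
First back edge: T → M.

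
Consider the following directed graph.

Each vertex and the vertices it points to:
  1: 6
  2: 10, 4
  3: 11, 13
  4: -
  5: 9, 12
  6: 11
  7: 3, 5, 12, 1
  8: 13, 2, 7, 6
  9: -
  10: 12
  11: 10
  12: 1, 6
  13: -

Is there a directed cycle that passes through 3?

3 lies on a cycle iff there is a path from 3 back to itself.
Exploring from 3, it never reaches itself; equivalently, its strongly connected component is a singleton.

No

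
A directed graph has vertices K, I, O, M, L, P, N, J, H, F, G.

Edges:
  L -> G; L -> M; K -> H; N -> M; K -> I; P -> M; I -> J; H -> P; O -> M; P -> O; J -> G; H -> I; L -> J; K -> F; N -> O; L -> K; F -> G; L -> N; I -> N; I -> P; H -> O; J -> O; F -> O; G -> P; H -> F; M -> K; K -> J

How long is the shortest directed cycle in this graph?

4

For each vertex v, BFS finds the shortest path from v back to v.
The shortest such closed walk is K → H → O → M → K, length 4.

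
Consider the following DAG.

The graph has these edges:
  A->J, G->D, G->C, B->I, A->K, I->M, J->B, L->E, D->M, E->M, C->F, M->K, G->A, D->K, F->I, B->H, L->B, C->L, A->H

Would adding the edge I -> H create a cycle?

No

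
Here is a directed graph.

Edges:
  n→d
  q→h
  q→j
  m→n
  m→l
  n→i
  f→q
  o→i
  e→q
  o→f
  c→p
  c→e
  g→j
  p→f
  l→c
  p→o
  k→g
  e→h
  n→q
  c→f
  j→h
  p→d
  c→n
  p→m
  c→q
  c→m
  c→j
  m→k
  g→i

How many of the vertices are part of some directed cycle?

4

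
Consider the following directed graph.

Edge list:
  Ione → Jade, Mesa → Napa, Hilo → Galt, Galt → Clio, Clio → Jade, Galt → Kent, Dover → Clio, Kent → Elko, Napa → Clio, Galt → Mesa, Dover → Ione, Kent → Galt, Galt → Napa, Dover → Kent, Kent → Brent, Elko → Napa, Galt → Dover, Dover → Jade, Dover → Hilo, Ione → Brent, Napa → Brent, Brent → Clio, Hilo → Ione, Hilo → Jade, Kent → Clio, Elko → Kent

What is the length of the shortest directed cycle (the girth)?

2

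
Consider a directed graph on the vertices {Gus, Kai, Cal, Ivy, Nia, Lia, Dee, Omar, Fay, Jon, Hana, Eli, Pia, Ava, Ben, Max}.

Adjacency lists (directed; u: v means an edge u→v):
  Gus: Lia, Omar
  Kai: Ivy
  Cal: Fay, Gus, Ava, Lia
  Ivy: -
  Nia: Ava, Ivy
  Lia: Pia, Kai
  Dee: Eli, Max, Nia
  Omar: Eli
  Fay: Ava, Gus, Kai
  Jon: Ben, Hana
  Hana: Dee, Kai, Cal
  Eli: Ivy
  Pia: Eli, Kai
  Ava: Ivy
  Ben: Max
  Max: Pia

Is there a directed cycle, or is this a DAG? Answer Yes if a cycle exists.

No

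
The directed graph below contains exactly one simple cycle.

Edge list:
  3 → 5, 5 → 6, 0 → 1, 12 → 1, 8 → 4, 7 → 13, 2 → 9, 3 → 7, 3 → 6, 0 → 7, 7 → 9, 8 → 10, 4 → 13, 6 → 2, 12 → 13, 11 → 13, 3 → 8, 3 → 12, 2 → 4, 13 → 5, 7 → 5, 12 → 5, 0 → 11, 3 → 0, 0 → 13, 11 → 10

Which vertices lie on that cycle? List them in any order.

DFS with gray/black marking from 13:
13 gray
  5 gray
    6 gray
      2 gray
        4 gray
          4→13: 13 is gray → back edge
Back edge closes the cycle 13 → 5 → 6 → 2 → 4 → 13; its vertices are {2, 4, 5, 6, 13}.

2, 4, 5, 6, 13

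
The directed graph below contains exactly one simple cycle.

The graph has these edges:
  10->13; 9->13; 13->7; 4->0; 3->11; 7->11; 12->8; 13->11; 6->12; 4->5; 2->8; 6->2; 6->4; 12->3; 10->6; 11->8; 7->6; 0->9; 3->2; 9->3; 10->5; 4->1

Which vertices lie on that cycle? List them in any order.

0, 4, 6, 7, 9, 13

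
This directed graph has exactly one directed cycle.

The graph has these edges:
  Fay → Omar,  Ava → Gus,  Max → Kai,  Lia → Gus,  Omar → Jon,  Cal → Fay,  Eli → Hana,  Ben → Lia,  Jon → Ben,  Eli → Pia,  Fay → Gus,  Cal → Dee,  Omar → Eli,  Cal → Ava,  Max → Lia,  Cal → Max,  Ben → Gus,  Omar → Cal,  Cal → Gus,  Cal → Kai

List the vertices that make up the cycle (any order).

Cal, Fay, Omar

DFS with gray/black marking from Fay:
Fay gray
  Gus gray
  Gus black
  Omar gray
    Jon gray
      Ben gray
        Ben→Gus: Gus black — skip
        Lia gray
          Lia→Gus: Gus black — skip
        Lia black
      Ben black
    Jon black
    Eli gray
      Hana gray
      Hana black
      Pia gray
      Pia black
    Eli black
    Cal gray
      Dee gray
      Dee black
      Cal→Fay: Fay is gray → back edge
Back edge closes the cycle Fay → Omar → Cal → Fay; its vertices are {Cal, Fay, Omar}.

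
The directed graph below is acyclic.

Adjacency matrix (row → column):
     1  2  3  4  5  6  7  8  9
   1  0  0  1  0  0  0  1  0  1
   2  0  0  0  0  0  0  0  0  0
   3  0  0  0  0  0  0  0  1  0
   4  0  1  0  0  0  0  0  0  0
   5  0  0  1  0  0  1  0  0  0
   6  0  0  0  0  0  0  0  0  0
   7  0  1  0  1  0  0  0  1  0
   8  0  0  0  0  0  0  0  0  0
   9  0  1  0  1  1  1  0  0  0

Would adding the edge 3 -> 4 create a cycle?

No

Adding 3→4 creates a cycle iff 4 can already reach 3.
Explore from 4: no path reaches 3. The graph stays acyclic.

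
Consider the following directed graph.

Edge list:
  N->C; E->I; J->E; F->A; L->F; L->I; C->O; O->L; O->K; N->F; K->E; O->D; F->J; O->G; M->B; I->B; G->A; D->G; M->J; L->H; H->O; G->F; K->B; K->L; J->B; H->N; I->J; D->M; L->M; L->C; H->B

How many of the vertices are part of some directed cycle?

A vertex is on a directed cycle iff it belongs to a strongly connected component of size ≥ 2 (or has a self-loop).
The vertices on cycles are {C, E, H, I, J, K, L, N, O} — 9 in total.

9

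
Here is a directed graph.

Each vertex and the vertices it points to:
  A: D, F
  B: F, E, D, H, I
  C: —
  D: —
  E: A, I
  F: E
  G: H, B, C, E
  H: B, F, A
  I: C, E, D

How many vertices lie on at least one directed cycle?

A vertex is on a directed cycle iff it belongs to a strongly connected component of size ≥ 2 (or has a self-loop).
The vertices on cycles are {A, B, E, F, H, I} — 6 in total.

6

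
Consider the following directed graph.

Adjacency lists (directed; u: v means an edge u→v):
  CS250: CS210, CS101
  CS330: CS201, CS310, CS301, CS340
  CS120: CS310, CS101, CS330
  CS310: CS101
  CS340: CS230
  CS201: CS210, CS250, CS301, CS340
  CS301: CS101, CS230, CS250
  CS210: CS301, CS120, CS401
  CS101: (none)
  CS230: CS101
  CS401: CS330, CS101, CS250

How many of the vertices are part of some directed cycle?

A vertex is on a directed cycle iff it belongs to a strongly connected component of size ≥ 2 (or has a self-loop).
The vertices on cycles are {CS120, CS201, CS210, CS250, CS301, CS330, CS401} — 7 in total.

7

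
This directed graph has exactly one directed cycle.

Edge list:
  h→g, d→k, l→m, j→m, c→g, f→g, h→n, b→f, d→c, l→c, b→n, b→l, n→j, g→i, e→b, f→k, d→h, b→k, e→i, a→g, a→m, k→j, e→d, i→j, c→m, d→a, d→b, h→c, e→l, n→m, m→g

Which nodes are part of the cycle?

g, i, j, m

DFS with gray/black marking from i:
i gray
  j gray
    m gray
      g gray
        g→i: i is gray → back edge
Back edge closes the cycle i → j → m → g → i; its vertices are {g, i, j, m}.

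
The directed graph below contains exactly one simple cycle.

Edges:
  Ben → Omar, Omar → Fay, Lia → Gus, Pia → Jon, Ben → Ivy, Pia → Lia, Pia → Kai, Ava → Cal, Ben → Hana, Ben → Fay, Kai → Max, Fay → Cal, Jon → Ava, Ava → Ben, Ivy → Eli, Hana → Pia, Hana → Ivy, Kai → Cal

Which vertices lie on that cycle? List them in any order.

Ava, Ben, Jon, Pia, Hana

DFS with gray/black marking from Hana:
Hana gray
  Ivy gray
    Eli gray
    Eli black
  Ivy black
  Pia gray
    Kai gray
      Max gray
      Max black
      Cal gray
      Cal black
    Kai black
    Jon gray
      Ava gray
        Ben gray
          Fay gray
            Fay→Cal: Cal black — skip
          Fay black
          Ben→Ivy: Ivy black — skip
          Omar gray
            Omar→Fay: Fay black — skip
          Omar black
          Ben→Hana: Hana is gray → back edge
Back edge closes the cycle Hana → Pia → Jon → Ava → Ben → Hana; its vertices are {Ava, Ben, Jon, Pia, Hana}.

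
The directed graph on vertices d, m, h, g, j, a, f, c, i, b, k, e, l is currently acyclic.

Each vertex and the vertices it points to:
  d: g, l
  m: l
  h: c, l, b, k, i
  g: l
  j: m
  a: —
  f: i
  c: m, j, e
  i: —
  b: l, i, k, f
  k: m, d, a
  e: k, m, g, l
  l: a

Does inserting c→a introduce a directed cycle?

No

Adding c→a creates a cycle iff a can already reach c.
Explore from a: no path reaches c. The graph stays acyclic.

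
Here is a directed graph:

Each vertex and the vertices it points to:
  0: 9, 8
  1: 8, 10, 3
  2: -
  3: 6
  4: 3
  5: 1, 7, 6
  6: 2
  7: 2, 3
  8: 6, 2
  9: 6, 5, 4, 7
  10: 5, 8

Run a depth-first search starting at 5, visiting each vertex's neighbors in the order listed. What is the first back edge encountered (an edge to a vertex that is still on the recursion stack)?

10->5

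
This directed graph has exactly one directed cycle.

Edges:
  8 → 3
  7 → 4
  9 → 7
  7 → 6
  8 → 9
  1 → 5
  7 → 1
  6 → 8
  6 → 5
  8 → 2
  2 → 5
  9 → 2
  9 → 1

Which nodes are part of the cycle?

6, 7, 8, 9

DFS with gray/black marking from 8:
8 gray
  3 gray
  3 black
  2 gray
    5 gray
    5 black
  2 black
  9 gray
    1 gray
      1→5: 5 black — skip
    1 black
    7 gray
      4 gray
      4 black
      6 gray
        6→5: 5 black — skip
        6→8: 8 is gray → back edge
Back edge closes the cycle 8 → 9 → 7 → 6 → 8; its vertices are {6, 7, 8, 9}.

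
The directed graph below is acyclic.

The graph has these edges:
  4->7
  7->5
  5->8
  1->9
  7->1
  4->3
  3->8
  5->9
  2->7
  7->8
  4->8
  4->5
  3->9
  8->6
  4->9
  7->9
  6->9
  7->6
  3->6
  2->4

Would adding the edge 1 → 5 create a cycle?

No

Adding 1→5 creates a cycle iff 5 can already reach 1.
Explore from 5: no path reaches 1. The graph stays acyclic.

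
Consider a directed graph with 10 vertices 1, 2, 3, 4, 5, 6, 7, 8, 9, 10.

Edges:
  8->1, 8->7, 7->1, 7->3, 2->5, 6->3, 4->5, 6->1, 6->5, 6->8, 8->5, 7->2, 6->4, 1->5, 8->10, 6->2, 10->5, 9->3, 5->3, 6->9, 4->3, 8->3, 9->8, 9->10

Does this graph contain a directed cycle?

DFS with white/gray/black marking, starting from 6:
6 gray
  8 gray
    10 gray
      5 gray
        3 gray
        3 black
      5 black
    10 black
    8→5: 5 black — skip
    1 gray
      1→5: 5 black — skip
    1 black
    8→3: 3 black — skip
    7 gray
      7→3: 3 black — skip
      2 gray
        2→5: 5 black — skip
      2 black
      7→1: 1 black — skip
    7 black
  8 black
  6→2: 2 black — skip
  6→3: 3 black — skip
  6→1: 1 black — skip
  9 gray
    9→3: 3 black — skip
    9→10: 10 black — skip
    9→8: 8 black — skip
  9 black
  6→5: 5 black — skip
  4 gray
    4→3: 3 black — skip
    4→5: 5 black — skip
  4 black
6 black
Every edge goes to a white or black vertex — no back edge, so the graph is acyclic.

No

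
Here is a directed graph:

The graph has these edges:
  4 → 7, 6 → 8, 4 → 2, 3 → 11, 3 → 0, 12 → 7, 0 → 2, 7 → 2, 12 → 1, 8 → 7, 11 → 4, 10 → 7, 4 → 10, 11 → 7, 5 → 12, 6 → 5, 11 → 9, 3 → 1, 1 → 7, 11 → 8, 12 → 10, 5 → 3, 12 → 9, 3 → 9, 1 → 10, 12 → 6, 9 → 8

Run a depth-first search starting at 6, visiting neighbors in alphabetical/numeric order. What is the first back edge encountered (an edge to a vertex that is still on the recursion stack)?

12->6

DFS from 6 (visiting neighbors in alphabetical/numeric order); mark gray on enter, black on exit:
6 gray
  5 gray
    3 gray
      0 gray
        2 gray
        2 black
      0 black
      1 gray
        7 gray
          7→2: 2 black — skip
        7 black
        10 gray
          10→7: 7 black — skip
        10 black
      1 black
      9 gray
        8 gray
          8→7: 7 black — skip
        8 black
      9 black
      11 gray
        4 gray
          4→2: 2 black — skip
          4→7: 7 black — skip
          4→10: 10 black — skip
        4 black
        11→7: 7 black — skip
        11→8: 8 black — skip
        11→9: 9 black — skip
      11 black
    3 black
    12 gray
      12→1: 1 black — skip
      12→6: 6 is gray → back edge
First back edge: 12 → 6.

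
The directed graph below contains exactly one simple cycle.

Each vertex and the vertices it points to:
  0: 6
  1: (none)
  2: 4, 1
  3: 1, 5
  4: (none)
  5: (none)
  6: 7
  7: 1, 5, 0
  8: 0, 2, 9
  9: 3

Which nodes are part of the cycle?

DFS with gray/black marking from 0:
0 gray
  6 gray
    7 gray
      1 gray
      1 black
      5 gray
      5 black
      7→0: 0 is gray → back edge
Back edge closes the cycle 0 → 6 → 7 → 0; its vertices are {0, 6, 7}.

0, 6, 7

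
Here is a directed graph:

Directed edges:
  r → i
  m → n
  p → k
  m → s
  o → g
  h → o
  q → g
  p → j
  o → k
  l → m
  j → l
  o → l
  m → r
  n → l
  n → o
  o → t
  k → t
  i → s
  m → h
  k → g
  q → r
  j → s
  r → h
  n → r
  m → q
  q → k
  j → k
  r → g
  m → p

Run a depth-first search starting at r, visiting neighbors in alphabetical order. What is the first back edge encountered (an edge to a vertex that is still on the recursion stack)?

m→h

DFS from r (visiting neighbors in alphabetical order); mark gray on enter, black on exit:
r gray
  g gray
  g black
  h gray
    o gray
      o→g: g black — skip
      k gray
        k→g: g black — skip
        t gray
        t black
      k black
      l gray
        m gray
          m→h: h is gray → back edge
First back edge: m → h.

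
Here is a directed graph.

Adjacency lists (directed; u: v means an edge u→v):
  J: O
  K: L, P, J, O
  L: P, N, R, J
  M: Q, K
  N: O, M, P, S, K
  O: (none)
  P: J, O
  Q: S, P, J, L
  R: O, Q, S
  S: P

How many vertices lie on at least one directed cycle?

6

A vertex is on a directed cycle iff it belongs to a strongly connected component of size ≥ 2 (or has a self-loop).
The vertices on cycles are {K, L, M, N, Q, R} — 6 in total.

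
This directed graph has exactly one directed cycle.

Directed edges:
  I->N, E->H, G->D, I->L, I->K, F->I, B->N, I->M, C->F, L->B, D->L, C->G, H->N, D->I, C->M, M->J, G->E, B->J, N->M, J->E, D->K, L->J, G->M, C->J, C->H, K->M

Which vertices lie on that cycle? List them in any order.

DFS with gray/black marking from E:
E gray
  H gray
    N gray
      M gray
        J gray
          J→E: E is gray → back edge
Back edge closes the cycle E → H → N → M → J → E; its vertices are {E, H, J, M, N}.

E, H, J, M, N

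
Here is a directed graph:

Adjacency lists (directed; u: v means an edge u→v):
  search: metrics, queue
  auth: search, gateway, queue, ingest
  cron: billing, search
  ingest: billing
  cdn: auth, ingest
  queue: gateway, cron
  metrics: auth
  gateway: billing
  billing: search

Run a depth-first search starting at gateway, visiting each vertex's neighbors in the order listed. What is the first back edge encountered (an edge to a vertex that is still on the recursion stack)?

DFS from gateway (visiting each vertex's neighbors in the order listed); mark gray on enter, black on exit:
gateway gray
  billing gray
    search gray
      metrics gray
        auth gray
          auth→search: search is gray → back edge
First back edge: auth → search.

auth->search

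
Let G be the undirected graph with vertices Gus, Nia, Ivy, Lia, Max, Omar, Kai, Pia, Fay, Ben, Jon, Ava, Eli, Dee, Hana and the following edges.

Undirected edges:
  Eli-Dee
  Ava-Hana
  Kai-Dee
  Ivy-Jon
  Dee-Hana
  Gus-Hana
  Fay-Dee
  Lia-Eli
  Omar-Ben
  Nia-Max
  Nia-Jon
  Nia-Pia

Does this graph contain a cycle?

DFS, tracking each vertex's parent; an edge to a visited non-parent vertex closes a cycle.
Start from Nia:
visit Nia (parent –)
  visit Max (parent Nia)
    Max–Nia: parent, skip
  visit Pia (parent Nia)
    Pia–Nia: parent, skip
  visit Jon (parent Nia)
    Jon–Nia: parent, skip
    visit Ivy (parent Jon)
      Ivy–Jon: parent, skip
visit Gus (parent –)
  visit Hana (parent Gus)
    Hana–Gus: parent, skip
    visit Ava (parent Hana)
      Ava–Hana: parent, skip
    visit Dee (parent Hana)
      visit Fay (parent Dee)
        Fay–Dee: parent, skip
      Dee–Hana: parent, skip
      visit Kai (parent Dee)
        Kai–Dee: parent, skip
      visit Eli (parent Dee)
        Eli–Dee: parent, skip
        visit Lia (parent Eli)
          Lia–Eli: parent, skip
visit Omar (parent –)
  visit Ben (parent Omar)
    Ben–Omar: parent, skip
No non-parent visited neighbor found — the graph is a forest.

No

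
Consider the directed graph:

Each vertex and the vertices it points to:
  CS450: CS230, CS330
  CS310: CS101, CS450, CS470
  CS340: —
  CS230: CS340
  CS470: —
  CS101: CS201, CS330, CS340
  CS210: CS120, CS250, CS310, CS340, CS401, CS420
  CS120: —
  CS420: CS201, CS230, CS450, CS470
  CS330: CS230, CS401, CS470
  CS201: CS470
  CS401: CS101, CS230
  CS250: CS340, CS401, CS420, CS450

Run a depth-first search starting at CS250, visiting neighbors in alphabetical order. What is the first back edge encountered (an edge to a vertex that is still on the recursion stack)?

DFS from CS250 (visiting neighbors in alphabetical order); mark gray on enter, black on exit:
CS250 gray
  CS340 gray
  CS340 black
  CS401 gray
    CS101 gray
      CS201 gray
        CS470 gray
        CS470 black
      CS201 black
      CS330 gray
        CS230 gray
          CS230→CS340: CS340 black — skip
        CS230 black
        CS330→CS401: CS401 is gray → back edge
First back edge: CS330 → CS401.

CS330->CS401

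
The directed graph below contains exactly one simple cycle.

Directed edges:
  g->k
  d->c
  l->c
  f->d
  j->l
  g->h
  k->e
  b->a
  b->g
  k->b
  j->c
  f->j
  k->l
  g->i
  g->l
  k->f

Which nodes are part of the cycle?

DFS with gray/black marking from g:
g gray
  l gray
    c gray
    c black
  l black
  i gray
  i black
  h gray
  h black
  k gray
    e gray
    e black
    f gray
      d gray
        d→c: c black — skip
      d black
      j gray
        j→c: c black — skip
        j→l: l black — skip
      j black
    f black
    b gray
      b→g: g is gray → back edge
Back edge closes the cycle g → k → b → g; its vertices are {b, g, k}.

b, g, k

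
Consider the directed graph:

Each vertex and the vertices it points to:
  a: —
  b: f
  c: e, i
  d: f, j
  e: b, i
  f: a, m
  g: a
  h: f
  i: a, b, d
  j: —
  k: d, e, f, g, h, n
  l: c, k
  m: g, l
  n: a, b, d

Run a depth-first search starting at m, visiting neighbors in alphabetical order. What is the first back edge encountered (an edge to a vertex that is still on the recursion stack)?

f->m

DFS from m (visiting neighbors in alphabetical order); mark gray on enter, black on exit:
m gray
  g gray
    a gray
    a black
  g black
  l gray
    c gray
      e gray
        b gray
          f gray
            f→a: a black — skip
            f→m: m is gray → back edge
First back edge: f → m.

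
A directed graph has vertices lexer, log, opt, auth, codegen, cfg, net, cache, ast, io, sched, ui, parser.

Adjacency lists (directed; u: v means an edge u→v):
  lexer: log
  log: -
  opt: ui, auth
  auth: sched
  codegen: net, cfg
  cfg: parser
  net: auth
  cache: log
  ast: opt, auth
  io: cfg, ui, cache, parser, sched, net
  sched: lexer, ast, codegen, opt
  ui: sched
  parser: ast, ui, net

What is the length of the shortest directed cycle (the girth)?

3

For each vertex v, BFS finds the shortest path from v back to v.
The shortest such closed walk is sched → ast → auth → sched, length 3.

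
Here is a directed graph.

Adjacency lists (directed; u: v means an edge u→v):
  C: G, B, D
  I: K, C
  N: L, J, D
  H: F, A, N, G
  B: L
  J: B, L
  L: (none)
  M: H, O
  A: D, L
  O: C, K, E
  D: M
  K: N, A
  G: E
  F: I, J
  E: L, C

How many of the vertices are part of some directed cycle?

12

A vertex is on a directed cycle iff it belongs to a strongly connected component of size ≥ 2 (or has a self-loop).
The vertices on cycles are {A, C, D, E, F, G, H, I, K, M, N, O} — 12 in total.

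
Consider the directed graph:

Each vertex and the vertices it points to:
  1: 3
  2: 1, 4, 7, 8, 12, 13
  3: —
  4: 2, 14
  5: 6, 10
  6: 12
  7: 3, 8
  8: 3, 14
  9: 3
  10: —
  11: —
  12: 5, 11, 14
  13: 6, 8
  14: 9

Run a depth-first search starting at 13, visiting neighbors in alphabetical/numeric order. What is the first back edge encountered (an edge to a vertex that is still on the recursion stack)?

DFS from 13 (visiting neighbors in alphabetical/numeric order); mark gray on enter, black on exit:
13 gray
  6 gray
    12 gray
      5 gray
        5→6: 6 is gray → back edge
First back edge: 5 → 6.

5→6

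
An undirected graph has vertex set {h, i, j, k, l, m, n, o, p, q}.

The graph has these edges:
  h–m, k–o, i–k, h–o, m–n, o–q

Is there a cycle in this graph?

DFS, tracking each vertex's parent; an edge to a visited non-parent vertex closes a cycle.
Start from o:
visit o (parent –)
  visit q (parent o)
    q–o: parent, skip
  visit k (parent o)
    visit i (parent k)
      i–k: parent, skip
    k–o: parent, skip
  visit h (parent o)
    visit m (parent h)
      visit n (parent m)
        n–m: parent, skip
      m–h: parent, skip
    h–o: parent, skip
visit j (parent –)
visit l (parent –)
visit p (parent –)
No non-parent visited neighbor found — the graph is a forest.

No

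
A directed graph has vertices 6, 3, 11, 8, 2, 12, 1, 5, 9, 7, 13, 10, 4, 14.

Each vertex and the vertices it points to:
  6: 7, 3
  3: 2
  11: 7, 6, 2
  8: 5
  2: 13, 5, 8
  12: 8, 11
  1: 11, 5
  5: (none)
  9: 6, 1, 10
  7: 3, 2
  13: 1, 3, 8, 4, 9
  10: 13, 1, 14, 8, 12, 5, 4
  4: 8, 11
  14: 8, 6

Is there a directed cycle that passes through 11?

11 is on a cycle iff 11 can reach itself via ≥1 edge.
11 → 2 → 13 → 1 → 11 — yes.

Yes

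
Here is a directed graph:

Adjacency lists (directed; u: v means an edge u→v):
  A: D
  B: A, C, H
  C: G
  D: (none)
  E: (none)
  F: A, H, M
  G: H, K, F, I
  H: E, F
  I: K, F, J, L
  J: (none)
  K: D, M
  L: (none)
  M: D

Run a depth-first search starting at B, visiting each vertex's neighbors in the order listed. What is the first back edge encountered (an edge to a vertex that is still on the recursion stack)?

F→H

DFS from B (visiting each vertex's neighbors in the order listed); mark gray on enter, black on exit:
B gray
  A gray
    D gray
    D black
  A black
  C gray
    G gray
      H gray
        E gray
        E black
        F gray
          F→A: A black — skip
          F→H: H is gray → back edge
First back edge: F → H.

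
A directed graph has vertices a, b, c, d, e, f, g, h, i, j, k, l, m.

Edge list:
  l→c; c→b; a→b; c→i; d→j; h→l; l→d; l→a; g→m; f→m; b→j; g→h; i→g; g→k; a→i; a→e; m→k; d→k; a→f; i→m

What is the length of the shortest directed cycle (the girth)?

5

For each vertex v, BFS finds the shortest path from v back to v.
The shortest such closed walk is h → l → a → i → g → h, length 5.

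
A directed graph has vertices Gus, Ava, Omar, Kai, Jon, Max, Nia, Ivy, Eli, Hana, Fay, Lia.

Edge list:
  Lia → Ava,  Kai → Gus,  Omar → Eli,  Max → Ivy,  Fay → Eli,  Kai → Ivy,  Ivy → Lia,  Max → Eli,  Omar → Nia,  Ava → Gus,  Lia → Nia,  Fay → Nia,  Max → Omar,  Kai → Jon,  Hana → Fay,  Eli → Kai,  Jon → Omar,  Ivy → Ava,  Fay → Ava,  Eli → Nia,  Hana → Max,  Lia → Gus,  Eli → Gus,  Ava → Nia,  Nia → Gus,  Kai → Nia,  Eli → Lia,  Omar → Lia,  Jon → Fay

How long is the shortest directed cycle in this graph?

For each vertex v, BFS finds the shortest path from v back to v.
The shortest such closed walk is Omar → Eli → Kai → Jon → Omar, length 4.

4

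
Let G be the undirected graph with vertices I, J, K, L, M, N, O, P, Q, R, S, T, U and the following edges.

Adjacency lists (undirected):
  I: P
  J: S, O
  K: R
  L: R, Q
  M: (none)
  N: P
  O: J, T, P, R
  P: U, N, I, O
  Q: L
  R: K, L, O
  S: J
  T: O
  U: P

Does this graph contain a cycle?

No

DFS, tracking each vertex's parent; an edge to a visited non-parent vertex closes a cycle.
Start from K:
visit K (parent –)
  visit R (parent K)
    R–K: parent, skip
    visit L (parent R)
      L–R: parent, skip
      visit Q (parent L)
        Q–L: parent, skip
    visit O (parent R)
      visit J (parent O)
        visit S (parent J)
          S–J: parent, skip
        J–O: parent, skip
      visit T (parent O)
        T–O: parent, skip
      visit P (parent O)
        visit U (parent P)
          U–P: parent, skip
        visit N (parent P)
          N–P: parent, skip
        visit I (parent P)
          I–P: parent, skip
        P–O: parent, skip
      O–R: parent, skip
visit M (parent –)
No non-parent visited neighbor found — the graph is a forest.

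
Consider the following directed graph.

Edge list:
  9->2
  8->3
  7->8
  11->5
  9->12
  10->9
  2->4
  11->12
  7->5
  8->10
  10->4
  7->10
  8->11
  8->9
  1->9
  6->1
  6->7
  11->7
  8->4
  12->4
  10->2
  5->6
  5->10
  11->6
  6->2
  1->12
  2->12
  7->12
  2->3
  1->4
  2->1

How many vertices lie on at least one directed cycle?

A vertex is on a directed cycle iff it belongs to a strongly connected component of size ≥ 2 (or has a self-loop).
The vertices on cycles are {1, 2, 5, 6, 7, 8, 9, 11} — 8 in total.

8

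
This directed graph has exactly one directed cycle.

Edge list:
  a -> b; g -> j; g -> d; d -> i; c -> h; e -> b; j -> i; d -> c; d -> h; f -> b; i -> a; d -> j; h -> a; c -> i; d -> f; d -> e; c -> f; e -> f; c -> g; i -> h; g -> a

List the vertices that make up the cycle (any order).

DFS with gray/black marking from g:
g gray
  a gray
    b gray
    b black
  a black
  d gray
    j gray
      i gray
        h gray
          h→a: a black — skip
        h black
        i→a: a black — skip
      i black
    j black
    e gray
      e→b: b black — skip
      f gray
        f→b: b black — skip
      f black
    e black
    d→i: i black — skip
    d→h: h black — skip
    c gray
      c→g: g is gray → back edge
Back edge closes the cycle g → d → c → g; its vertices are {c, d, g}.

c, d, g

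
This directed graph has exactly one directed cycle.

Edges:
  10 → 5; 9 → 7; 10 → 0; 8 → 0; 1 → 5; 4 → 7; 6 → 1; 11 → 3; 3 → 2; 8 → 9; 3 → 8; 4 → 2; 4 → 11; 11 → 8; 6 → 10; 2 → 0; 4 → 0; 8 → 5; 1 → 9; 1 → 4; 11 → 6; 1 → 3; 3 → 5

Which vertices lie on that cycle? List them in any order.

DFS with gray/black marking from 11:
11 gray
  8 gray
    5 gray
    5 black
    0 gray
    0 black
    9 gray
      7 gray
      7 black
    9 black
  8 black
  6 gray
    1 gray
      3 gray
        3→8: 8 black — skip
        3→5: 5 black — skip
        2 gray
          2→0: 0 black — skip
        2 black
      3 black
      4 gray
        4→2: 2 black — skip
        4→11: 11 is gray → back edge
Back edge closes the cycle 11 → 6 → 1 → 4 → 11; its vertices are {1, 4, 6, 11}.

1, 4, 6, 11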